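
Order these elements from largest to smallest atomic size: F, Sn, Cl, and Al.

Radius decreases left→right (rising Z_eff, same n) and increases top→bottom (higher n).
Here both period and group differ, so the two effects have to be weighed against each other.
Cl > F: Cl sits below F in group 17, so the down-group effect alone puts Cl larger.
Al > Cl: Al lies to the left of Cl in period 3, so the across-period effect alone puts Al larger.
Sn > Al: the two effects oppose for this pair; the down-group effect wins (140 vs 126 pm).
Approximate values (pm): F 64, Al 126, Cl 99, Sn 140.
So from largest to smallest: Sn > Al > Cl > F.

Sn > Al > Cl > F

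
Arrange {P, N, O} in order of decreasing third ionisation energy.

After 2 electrons have been removed, what remains? P²⁺ still has 3 valence electrons; N²⁺ still has 3 valence electrons; O²⁺ still has 4 valence electrons.
All are still removing valence electrons, so compare the +2 ions as you would atoms: IE_3 generally rises across a period (higher Z_eff) and falls down a group (larger shell), subject to the usual subshell exceptions.
Valence configurations: P²⁺ [Ne]3s²3p¹, N²⁺ [He]2s²2p¹, O²⁺ [He]2s²2p².
The numbers (kJ/mol): P 2914, N 4578, O 5300.
So the third ionization energies run P < N < O.

O, N, P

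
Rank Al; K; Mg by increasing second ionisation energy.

After 1 electron has been removed, what remains? Al⁺ still has 2 valence electrons; K⁺ is the bare [Ar] core; Mg⁺ still has 1 valence electron.
Breaking into a closed-shell core is much more expensive than removing a leftover valence electron — K has the largest IE_2 here.
Valence configurations: Al⁺ [Ne]3s², Mg⁺ [Ne]3s¹.
Approximate IE_2 values (kJ/mol): Al 1817, K 3052, Mg 1451.
Overall IE_2 order: Mg < Al < K.

Mg < Al < K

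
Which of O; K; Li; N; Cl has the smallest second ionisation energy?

Cl

Consider each +1 ion: O⁺ still has 5 valence electrons; K⁺ is the bare [Ar] core; Li⁺ is the bare [He] core; N⁺ still has 4 valence electrons; Cl⁺ still has 6 valence electrons.
Usually core removal costs more than valence removal, but here the competition is close: a tightly held n=2 valence electron can cost more to remove than an n=3 core electron, so the actual values have to decide it.
Valence configurations: O⁺ [He]2s²2p³, N⁺ [He]2s²2p², Cl⁺ [Ne]3s²3p⁴.
The numbers (kJ/mol): O 3388, K 3052, Li 7298, N 2856, Cl 2298.
Hence IE_2: Cl < N < K < O < Li.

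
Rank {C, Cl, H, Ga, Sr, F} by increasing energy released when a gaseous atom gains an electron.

Sr < Ga < H < C < F < Cl

H is in period 1, group 1; C is in period 2, group 14; F is in period 2, group 17; Cl is in period 3, group 17; Ga is in period 4, group 13; Sr is in period 5, group 2.
Adding an electron releases more energy for atoms nearer the top right (short of the noble gases).
These span different periods and groups, so the two trends combine.
Ga > Sr: relative to Sr, both the across-period and down-group shifts push Ga's electron affinity up.
H > Ga: period and group pull opposite ways; the down-group shift dominates (73 vs 29 kJ/mol).
C > H: period and group pull opposite ways; the across-period shift dominates (122 vs 73 kJ/mol).
F > C: F lies to the right of C in period 2, so the across-period effect alone puts F higher.
Cl > F: this pair runs against the simple trend — see the exception note.
Note the exception: Cl has a higher electron affinity than F, contrary to the simple trend — F's small 2p subshell makes the incoming electron feel strong e⁻–e⁻ repulsion, so Cl actually releases more energy on gaining an electron.
Approximate values (kJ/mol): H 73, C 122, F 328, Cl 349, Ga 29, Sr 5.
So from lowest to highest: Sr < Ga < H < C < F < Cl.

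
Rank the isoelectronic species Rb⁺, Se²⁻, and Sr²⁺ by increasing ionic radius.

All of these have 36 electrons, so size is governed by nuclear charge alone: the more protons, the stronger the pull on the same electron cloud, and the smaller the ion.
Nuclear charges: Sr²⁺ (Z=38), Rb⁺ (Z=37), Se²⁻ (Z=34).
Smallest to largest: Sr²⁺ < Rb⁺ < Se²⁻.

Sr²⁺ < Rb⁺ < Se²⁻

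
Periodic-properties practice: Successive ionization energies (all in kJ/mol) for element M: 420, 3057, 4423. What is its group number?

Group 1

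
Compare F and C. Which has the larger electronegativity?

Electronegativity increases across a period and decreases down a group, tracking effective nuclear charge and atomic size.
All lie in period 2, so electronegativity increases left to right.
So F has the larger electronegativity (F > C).

F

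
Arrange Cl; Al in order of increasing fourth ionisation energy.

The fourth ionization energy removes an electron from the +3 ion. For each element: Cl³⁺ still has 4 valence electrons; Al³⁺ is the bare [Ne] core.
Breaking into a closed-shell core is much more expensive than removing a leftover valence electron — Al has the largest IE_4 here.
Tabulated IE_4 (kJ/mol): Cl 5159, Al 11577.
Overall IE_4 order: Cl < Al.

Cl, Al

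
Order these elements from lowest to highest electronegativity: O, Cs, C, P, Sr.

Cs < Sr < P < C < O

C is in period 2, group 14; O is in period 2, group 16; P is in period 3, group 15; Sr is in period 5, group 2; Cs is in period 6, group 1.
Smaller atoms with higher effective nuclear charge are more electronegative.
Here both period and group differ, so the two effects have to be weighed against each other.
Sr > Cs: relative to Cs, both the across-period and down-group shifts push Sr's electronegativity up.
P > Sr: both effects reinforce here, so P is clearly the higher of the two.
C > P: the two effects oppose for this pair; the down-group effect wins (2.55 vs 2.19).
O > C: O lies to the right of C in period 2, so the across-period effect alone puts O higher.
Tabulated electronegativity (Pauling): C 2.55, O 3.44, P 2.19, Sr 0.95, Cs 0.79.
So from lowest to highest: Cs < Sr < P < C < O.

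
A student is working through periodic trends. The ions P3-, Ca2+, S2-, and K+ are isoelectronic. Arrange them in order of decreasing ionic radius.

All of these have 18 electrons, so size is governed by nuclear charge alone: the more protons, the stronger the pull on the same electron cloud, and the smaller the ion.
Nuclear charges: Ca2+ (Z=20), K+ (Z=19), S2- (Z=16), P3- (Z=15).
Largest to smallest: P3- > S2- > K+ > Ca2+.

P3- > S2- > K+ > Ca2+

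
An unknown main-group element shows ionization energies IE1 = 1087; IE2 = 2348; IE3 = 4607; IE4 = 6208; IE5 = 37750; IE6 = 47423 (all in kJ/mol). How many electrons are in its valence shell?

Look for the largest jump between consecutive ionization energies: IE5/IE4 ≈ 6.1, far larger than any earlier ratio.
That jump marks the point where a core electron is being removed. So the atom has 4 valence electrons.

4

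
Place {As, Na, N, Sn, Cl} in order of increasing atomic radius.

N is in period 2, group 15; Na is in period 3, group 1; Cl is in period 3, group 17; As is in period 4, group 15; Sn is in period 5, group 14.
Across a period the added protons contract the valence shell; down a group each new principal shell makes the atom larger.
These span different periods and groups, so the two trends combine.
Cl > N: the two effects oppose for this pair; the down-group effect wins (99 vs 71 pm).
As > Cl: relative to Cl, both the across-period and down-group shifts push As's atomic radius up.
Sn > As: relative to As, both the across-period and down-group shifts push Sn's atomic radius up.
Na > Sn: period and group pull opposite ways; the across-period shift dominates (155 vs 140 pm).
Tabulated atomic radius (pm): N 71, Na 155, Cl 99, As 121, Sn 140.
So from smallest to largest: N < Cl < As < Sn < Na.

N, Cl, As, Sn, Na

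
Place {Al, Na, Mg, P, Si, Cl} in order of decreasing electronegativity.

Cl > P > Si > Al > Mg > Na

Na is in period 3, group 1; Mg is in period 3, group 2; Al is in period 3, group 13; Si is in period 3, group 14; P is in period 3, group 15; Cl is in period 3, group 17.
Atoms toward the upper right of the periodic table pull bonding electrons most strongly.
All lie in period 3, so electronegativity increases left to right.
So from highest to lowest: Cl > P > Si > Al > Mg > Na.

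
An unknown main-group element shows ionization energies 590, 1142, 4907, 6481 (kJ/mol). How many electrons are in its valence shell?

2

Look for the largest jump between consecutive ionization energies: IE3/IE2 ≈ 4.3, far larger than any earlier ratio.
That jump marks the point where a core electron is being removed. So the atom has 2 valence electrons.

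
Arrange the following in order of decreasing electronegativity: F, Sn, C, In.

C is in period 2, group 14; F is in period 2, group 17; In is in period 5, group 13; Sn is in period 5, group 14.
EN rises left→right (higher Z_eff, smaller atoms) and falls top→bottom (larger, more shielded atoms).
Neither a single period nor a single group — weigh both effects.
Sn > In: Sn lies to the right of In in period 5, so the across-period effect alone puts Sn higher.
C > Sn: C sits above Sn in group 14, so the down-group effect alone puts C higher.
F > C: both are in period 2; the period trend gives F the larger value.
Approximate values (Pauling): C 2.55, F 3.98, In 1.78, Sn 1.96.
So from highest to lowest: F > C > Sn > In.

F > C > Sn > In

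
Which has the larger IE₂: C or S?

C

The second ionization energy removes an electron from the +1 ion. For each element: C⁺ still has 3 valence electrons; S⁺ still has 5 valence electrons.
All are still removing valence electrons, so compare the +1 ions as you would atoms: IE_2 generally rises across a period (higher Z_eff) and falls down a group (larger shell), subject to the usual subshell exceptions.
Valence configurations: C⁺ [He]2s²2p¹, S⁺ [Ne]3s²3p³.
Tabulated IE_2 (kJ/mol): C 2353, S 2252.
So the second ionization energies run S < C.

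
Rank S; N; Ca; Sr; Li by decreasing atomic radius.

Li is in period 2, group 1; N is in period 2, group 15; S is in period 3, group 16; Ca is in period 4, group 2; Sr is in period 5, group 2.
Across a period the added protons contract the valence shell; down a group each new principal shell makes the atom larger.
Neither a single period nor a single group — weigh both effects.
S > N: period and group pull opposite ways; the down-group shift dominates (103 vs 71 pm).
Li > S: period and group pull opposite ways; the across-period shift dominates (133 vs 103 pm).
Ca > Li: period and group pull opposite ways; the down-group shift dominates (171 vs 133 pm).
Sr > Ca: Sr sits below Ca in group 2, so the down-group effect alone puts Sr larger.
For reference (pm): Li 133, N 71, S 103, Ca 171, Sr 185.
So from largest to smallest: Sr > Ca > Li > S > N.

Sr, Ca, Li, S, N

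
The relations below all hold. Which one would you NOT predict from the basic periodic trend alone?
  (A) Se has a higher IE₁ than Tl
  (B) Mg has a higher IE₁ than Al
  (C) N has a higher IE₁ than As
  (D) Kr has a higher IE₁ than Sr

(B)

The general trend: IE₁ increases across a period and decreases down a group.
(A) Se (period 4, group 16) vs Tl (period 6, group 13): the stated order agrees with the simple trend.
(B) Mg (period 3, group 2) vs Al (period 3, group 13): the stated order contradicts the simple trend.
(C) N (period 2, group 15) vs As (period 4, group 15): the stated order agrees with the simple trend.
(D) Kr (period 4, group 18) vs Sr (period 5, group 2): the stated order agrees with the simple trend.
The exception is (B): Al's single 3p electron is easier to remove than one from Mg's filled 3s².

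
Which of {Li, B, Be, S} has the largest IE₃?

After 2 electrons have been removed, what remains? Li²⁺ is already 1 electron into the core; B²⁺ still has 1 valence electron; Be²⁺ is the bare [He] core; S²⁺ still has 4 valence electrons.
Breaking into a closed-shell core is much more expensive than removing a leftover valence electron — Li and Be have the largest IE_3 here.
Valence configurations: B²⁺ [He]2s¹, S²⁺ [Ne]3s²3p².
The numbers (kJ/mol): Li 11815, B 3660, Be 14849, S 3357.
Hence IE_3: S < B < Li < Be.

Be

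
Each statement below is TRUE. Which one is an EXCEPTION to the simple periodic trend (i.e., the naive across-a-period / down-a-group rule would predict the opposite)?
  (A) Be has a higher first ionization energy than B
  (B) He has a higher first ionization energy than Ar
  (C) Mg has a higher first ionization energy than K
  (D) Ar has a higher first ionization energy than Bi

(A)

The general trend: first ionization energy increases across a period and decreases down a group.
(A) Be (period 2, group 2) vs B (period 2, group 13): the stated order contradicts the simple trend.
(B) He (period 1, group 18) vs Ar (period 3, group 18): the stated order agrees with the simple trend.
(C) Mg (period 3, group 2) vs K (period 4, group 1): the stated order agrees with the simple trend.
(D) Ar (period 3, group 18) vs Bi (period 6, group 15): the stated order agrees with the simple trend.
The exception is (A): removing B's lone 2p electron is easier than breaking Be's filled 2s².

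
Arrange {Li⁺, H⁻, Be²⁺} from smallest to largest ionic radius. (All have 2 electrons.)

Be²⁺ < Li⁺ < H⁻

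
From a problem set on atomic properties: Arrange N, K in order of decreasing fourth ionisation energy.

N > K

IE_4 is the cost of taking one more electron from the +3 cation: N³⁺ still has 2 valence electrons; K³⁺ is already 2 electrons into the core.
Usually core removal costs more than valence removal, but here the competition is close: a tightly held n=2 valence electron can cost more to remove than an n=3 core electron, so the actual values have to decide it.
The numbers (kJ/mol): N 7475, K 5877.
Hence IE_4: K < N.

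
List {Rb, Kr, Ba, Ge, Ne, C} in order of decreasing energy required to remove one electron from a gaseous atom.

Ne, Kr, C, Ge, Ba, Rb

C is in period 2, group 14; Ne is in period 2, group 18; Ge is in period 4, group 14; Kr is in period 4, group 18; Rb is in period 5, group 1; Ba is in period 6, group 2.
Across a period the outer electron is held more tightly (higher IE₁); down a group it sits in a higher shell, more shielded, and comes off more easily.
These span different periods and groups, so the two trends combine.
Ba > Rb: the two effects oppose for this pair; the across-period effect wins (503 vs 403 kJ/mol).
Ge > Ba: both effects reinforce here, so Ge is clearly the higher of the two.
C > Ge: they share group 14; the group trend gives C the larger value.
Kr > C: the two effects oppose for this pair; the across-period effect wins (1351 vs 1086 kJ/mol).
Ne > Kr: Ne sits above Kr in group 18, so the down-group effect alone puts Ne higher.
For reference (kJ/mol): C 1086, Ne 2081, Ge 762, Kr 1351, Rb 403, Ba 503.
So from highest to lowest: Ne > Kr > C > Ge > Ba > Rb.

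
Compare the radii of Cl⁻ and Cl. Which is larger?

Cl⁻

Forming Cl⁻ adds 1 electron to Cl. More electron–electron repulsion in the same shell, with unchanged nuclear charge, lets the cloud expand.
An anion is larger than its parent atom: Cl⁻ > Cl.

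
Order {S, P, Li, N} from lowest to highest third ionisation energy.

P, S, N, Li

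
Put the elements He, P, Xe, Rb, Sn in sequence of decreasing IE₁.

He is in period 1, group 18; P is in period 3, group 15; Rb is in period 5, group 1; Sn is in period 5, group 14; Xe is in period 5, group 18.
Removing the outermost electron gets harder across a period and easier down a group.
Neither a single period nor a single group — weigh both effects.
Sn > Rb: both are in period 5; the period trend gives Sn the larger value.
P > Sn: both effects reinforce here, so P is clearly the higher of the two.
Xe > P: the two effects oppose for this pair; the across-period effect wins (1170 vs 1012 kJ/mol).
He > Xe: they share group 18; the group trend gives He the larger value.
Tabulated first ionization energy (kJ/mol): He 2372, P 1012, Rb 403, Sn 709, Xe 1170.
So from highest to lowest: He > Xe > P > Sn > Rb.

He > Xe > P > Sn > Rb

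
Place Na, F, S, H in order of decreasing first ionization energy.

F > H > S > Na

H is in period 1, group 1; F is in period 2, group 17; Na is in period 3, group 1; S is in period 3, group 16.
Across a period the outer electron is held more tightly (higher IE₁); down a group it sits in a higher shell, more shielded, and comes off more easily.
Here both period and group differ, so the two effects have to be weighed against each other.
S > Na: S lies to the right of Na in period 3, so the across-period effect alone puts S higher.
H > S: period and group pull opposite ways; the down-group shift dominates (1312 vs 1000 kJ/mol).
F > H: period and group pull opposite ways; the across-period shift dominates (1681 vs 1312 kJ/mol).
Approximate values (kJ/mol): H 1312, F 1681, Na 496, S 1000.
So from highest to lowest: F > H > S > Na.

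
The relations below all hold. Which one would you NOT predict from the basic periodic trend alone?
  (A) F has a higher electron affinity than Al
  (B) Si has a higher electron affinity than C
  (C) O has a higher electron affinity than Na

(B)

The general trend: electron affinity increases across a period and decreases down a group.
(A) F (period 2, group 17) vs Al (period 3, group 13): the stated order agrees with the simple trend.
(B) Si (period 3, group 14) vs C (period 2, group 14): the stated order contradicts the simple trend.
(C) O (period 2, group 16) vs Na (period 3, group 1): the stated order agrees with the simple trend.
The exception is (B): Si's larger, more diffuse 3p orbitals accept an added electron slightly more readily than C's compact 2p.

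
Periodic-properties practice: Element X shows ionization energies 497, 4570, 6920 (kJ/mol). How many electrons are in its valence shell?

Look for the largest jump between consecutive ionization energies: IE2/IE1 ≈ 9.2, far larger than any earlier ratio.
That jump marks the point where a core electron is being removed. So the atom has 1 valence electron.

1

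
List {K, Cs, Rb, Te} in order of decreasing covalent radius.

Across a period the added protons contract the valence shell; down a group each new principal shell makes the atom larger.
Here both period and group differ, so the two effects have to be weighed against each other.
K > Te: period and group pull opposite ways; the across-period shift dominates (196 vs 136 pm).
Rb > K: Rb sits below K in group 1, so the down-group effect alone puts Rb larger.
Cs > Rb: they share group 1; the group trend gives Cs the larger value.
Tabulated atomic radius (pm): K 196, Rb 210, Te 136, Cs 232.
So from largest to smallest: Cs > Rb > K > Te.

Cs > Rb > K > Te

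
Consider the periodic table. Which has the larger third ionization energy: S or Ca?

Ca

After 2 electrons have been removed, what remains? S²⁺ still has 4 valence electrons; Ca²⁺ is the bare [Ar] core.
Core electrons are held far more tightly than valence electrons, so Ca tops the IE_3 order.
The numbers (kJ/mol): S 3357, Ca 4912.
So the third ionization energies run S < Ca.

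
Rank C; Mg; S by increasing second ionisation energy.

Mg < S < C

Consider each +1 ion: C⁺ still has 3 valence electrons; Mg⁺ still has 1 valence electron; S⁺ still has 5 valence electrons.
All are still removing valence electrons, so compare the +1 ions as you would atoms: IE_2 generally rises across a period (higher Z_eff) and falls down a group (larger shell), subject to the usual subshell exceptions.
Valence configurations: C⁺ [He]2s²2p¹, Mg⁺ [Ne]3s¹, S⁺ [Ne]3s²3p³.
Approximate IE_2 values (kJ/mol): C 2353, Mg 1451, S 2252.
So the second ionization energies run Mg < S < C.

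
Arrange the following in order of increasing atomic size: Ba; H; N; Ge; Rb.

Atomic radius shrinks across a period as nuclear charge pulls the same shell inward, and grows down a group as new shells are added.
These span different periods and groups, so the two trends combine.
N > H: period and group pull opposite ways; the down-group shift dominates (71 vs 32 pm).
Ge > N: both effects reinforce here, so Ge is clearly the larger of the two.
Ba > Ge: both effects reinforce here, so Ba is clearly the larger of the two.
Rb > Ba: the two effects oppose for this pair; the across-period effect wins (210 vs 196 pm).
For reference (pm): H 32, N 71, Ge 121, Rb 210, Ba 196.
So from smallest to largest: H < N < Ge < Ba < Rb.

H < N < Ge < Ba < Rb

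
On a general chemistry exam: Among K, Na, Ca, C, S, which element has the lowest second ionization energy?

Consider each +1 ion: K⁺ is the bare [Ar] core; Na⁺ is the bare [Ne] core; Ca⁺ still has 1 valence electron; C⁺ still has 3 valence electrons; S⁺ still has 5 valence electrons.
Core electrons are held far more tightly than valence electrons, so K and Na top the IE_2 order.
Valence configurations: Ca⁺ [Ar]4s¹, C⁺ [He]2s²2p¹, S⁺ [Ne]3s²3p³.
The numbers (kJ/mol): K 3052, Na 4562, Ca 1145, C 2353, S 2252.
Overall IE_2 order: Ca < S < C < K < Na.

Ca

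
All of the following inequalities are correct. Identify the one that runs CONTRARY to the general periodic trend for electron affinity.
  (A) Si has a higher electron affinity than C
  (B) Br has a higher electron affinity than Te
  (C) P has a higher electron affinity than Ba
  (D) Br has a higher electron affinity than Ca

The general trend: electron affinity increases across a period and decreases down a group.
(A) Si (period 3, group 14) vs C (period 2, group 14): the stated order contradicts the simple trend.
(B) Br (period 4, group 17) vs Te (period 5, group 16): the stated order agrees with the simple trend.
(C) P (period 3, group 15) vs Ba (period 6, group 2): the stated order agrees with the simple trend.
(D) Br (period 4, group 17) vs Ca (period 4, group 2): the stated order agrees with the simple trend.
The exception is (A): Si's larger, more diffuse 3p orbitals accept an added electron slightly more readily than C's compact 2p.

(A)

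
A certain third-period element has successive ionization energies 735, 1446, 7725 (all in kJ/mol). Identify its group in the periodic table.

Group 2

Look for the largest jump between consecutive ionization energies: IE3/IE2 ≈ 5.3, far larger than any earlier ratio.
That jump marks the point where a core electron is being removed. So the atom has 2 valence electrons.
A main-group element with 2 valence electrons is in group 2.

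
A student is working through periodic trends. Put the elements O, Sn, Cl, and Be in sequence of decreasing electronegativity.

EN rises left→right (higher Z_eff, smaller atoms) and falls top→bottom (larger, more shielded atoms).
These span different periods and groups, so the two trends combine.
Sn > Be: the two effects oppose for this pair; the across-period effect wins (1.96 vs 1.57).
Cl > Sn: both effects reinforce here, so Cl is clearly the higher of the two.
O > Cl: the two effects oppose for this pair; the down-group effect wins (3.44 vs 3.16).
For reference (Pauling): Be 1.57, O 3.44, Cl 3.16, Sn 1.96.
So from highest to lowest: O > Cl > Sn > Be.

O > Cl > Sn > Be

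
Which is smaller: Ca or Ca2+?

Ca2+

Forming Ca2+ removes 2 electrons from Ca. Fewer electrons for the same nuclear charge means less shielding and a higher Z_eff on the remaining electrons, and for main-group metals the entire outer shell is lost.
A cation is smaller than its parent atom: Ca2+ < Ca.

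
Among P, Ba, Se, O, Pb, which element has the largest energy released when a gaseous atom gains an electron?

Se

Atoms with high Z_eff and room in the valence shell (especially the halogens) have the most exothermic electron affinities.
Here both period and group differ, so the two effects have to be weighed against each other.
Pb > Ba: both are in period 6; the period trend gives Pb the larger value.
P > Pb: both effects reinforce here, so P is clearly the higher of the two.
O > P: relative to P, both the across-period and down-group shifts push O's electron affinity up.
Se > O: this pair runs against the simple trend — see the exception note.
Note the exception: Se has a higher electron affinity than O, contrary to the simple trend — O's compact 2p subshell gives strong electron–electron repulsion on the added electron.
Approximate values (kJ/mol): O 141, P 72, Se 195, Ba 14, Pb 35.
The largest energy released when a gaseous atom gains an electron among these belongs to Se.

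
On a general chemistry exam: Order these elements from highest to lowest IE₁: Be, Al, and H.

Removing the outermost electron gets harder across a period and easier down a group.
A diagonal step moves right (one effect) and down (the opposite effect) at once.
Be > Al: the two effects oppose for this pair; the down-group effect wins (900 vs 578 kJ/mol).
H > Be: period and group pull opposite ways; the down-group shift dominates (1312 vs 900 kJ/mol).
For reference (kJ/mol): H 1312, Be 900, Al 578.
So from highest to lowest: H > Be > Al.

H > Be > Al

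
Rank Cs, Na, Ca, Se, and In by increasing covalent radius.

Se < In < Na < Ca < Cs

Na is in period 3, group 1; Ca is in period 4, group 2; Se is in period 4, group 16; In is in period 5, group 13; Cs is in period 6, group 1.
Moving right in a period, electrons are added to the same shell under a stronger nuclear pull, so atoms get smaller; moving down, a new shell is opened and atoms get larger.
These span different periods and groups, so the two trends combine.
In > Se: relative to Se, both the across-period and down-group shifts push In's atomic radius up.
Na > In: period and group pull opposite ways; the across-period shift dominates (155 vs 142 pm).
Ca > Na: the two effects oppose for this pair; the down-group effect wins (171 vs 155 pm).
Cs > Ca: both effects reinforce here, so Cs is clearly the larger of the two.
Tabulated atomic radius (pm): Na 155, Ca 171, Se 116, In 142, Cs 232.
So from smallest to largest: Se < In < Na < Ca < Cs.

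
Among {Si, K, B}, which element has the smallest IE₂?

After 1 electron has been removed, what remains? Si⁺ still has 3 valence electrons; K⁺ is the bare [Ar] core; B⁺ still has 2 valence electrons.
Breaking into a closed-shell core is much more expensive than removing a leftover valence electron — K has the largest IE_2 here.
Valence configurations: Si⁺ [Ne]3s²3p¹, B⁺ [He]2s².
Approximate IE_2 values (kJ/mol): Si 1577, K 3052, B 2427.
Overall IE_2 order: Si < B < K.

Si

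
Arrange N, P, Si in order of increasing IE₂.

After 1 electron has been removed, what remains? N⁺ still has 4 valence electrons; P⁺ still has 4 valence electrons; Si⁺ still has 3 valence electrons.
All are still removing valence electrons, so compare the +1 ions as you would atoms: IE_2 generally rises across a period (higher Z_eff) and falls down a group (larger shell), subject to the usual subshell exceptions.
Valence configurations: N⁺ [He]2s²2p², P⁺ [Ne]3s²3p², Si⁺ [Ne]3s²3p¹.
Tabulated IE_2 (kJ/mol): N 2856, P 1907, Si 1577.
Putting it together, IE_2: Si < P < N.

Si < P < N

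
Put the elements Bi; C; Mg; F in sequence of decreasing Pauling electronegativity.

F, C, Bi, Mg

C is in period 2, group 14; F is in period 2, group 17; Mg is in period 3, group 2; Bi is in period 6, group 15.
Smaller atoms with higher effective nuclear charge are more electronegative.
These span different periods and groups, so the two trends combine.
Bi > Mg: period and group pull opposite ways; the across-period shift dominates (2.02 vs 1.31).
C > Bi: the two effects oppose for this pair; the down-group effect wins (2.55 vs 2.02).
F > C: F lies to the right of C in period 2, so the across-period effect alone puts F higher.
Approximate values (Pauling): C 2.55, F 3.98, Mg 1.31, Bi 2.02.
So from highest to lowest: F > C > Bi > Mg.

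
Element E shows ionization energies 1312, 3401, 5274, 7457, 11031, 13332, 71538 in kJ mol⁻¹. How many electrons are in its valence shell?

Look for the largest jump between consecutive ionization energies: IE7/IE6 ≈ 5.4, far larger than any earlier ratio.
That jump marks the point where a core electron is being removed. So the atom has 6 valence electrons.

6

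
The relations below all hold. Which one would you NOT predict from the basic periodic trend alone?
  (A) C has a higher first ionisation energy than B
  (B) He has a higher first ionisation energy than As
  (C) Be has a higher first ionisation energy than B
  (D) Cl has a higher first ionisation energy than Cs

(C)

The general trend: first ionisation energy increases across a period and decreases down a group.
(A) C (period 2, group 14) vs B (period 2, group 13): the stated order agrees with the simple trend.
(B) He (period 1, group 18) vs As (period 4, group 15): the stated order agrees with the simple trend.
(C) Be (period 2, group 2) vs B (period 2, group 13): the stated order contradicts the simple trend.
(D) Cl (period 3, group 17) vs Cs (period 6, group 1): the stated order agrees with the simple trend.
The exception is (C): removing B's lone 2p electron is easier than breaking Be's filled 2s².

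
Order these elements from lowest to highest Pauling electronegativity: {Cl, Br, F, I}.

F is in period 2, group 17; Cl is in period 3, group 17; Br is in period 4, group 17; I is in period 5, group 17.
Atoms toward the upper right of the periodic table pull bonding electrons most strongly.
All are in group 17, so electronegativity increases up the group.
So from lowest to highest: I < Br < Cl < F.

I < Br < Cl < F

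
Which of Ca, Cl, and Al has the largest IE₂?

Cl

The second ionization energy removes an electron from the +1 ion. For each element: Ca⁺ still has 1 valence electron; Cl⁺ still has 6 valence electrons; Al⁺ still has 2 valence electrons.
All are still removing valence electrons, so compare the +1 ions as you would atoms: IE_2 generally rises across a period (higher Z_eff) and falls down a group (larger shell), subject to the usual subshell exceptions.
Valence configurations: Ca⁺ [Ar]4s¹, Cl⁺ [Ne]3s²3p⁴, Al⁺ [Ne]3s².
Approximate IE_2 values (kJ/mol): Ca 1145, Cl 2298, Al 1817.
Overall IE_2 order: Ca < Al < Cl.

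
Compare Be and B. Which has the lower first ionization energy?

B

Across a period the outer electron is held more tightly (higher IE₁); down a group it sits in a higher shell, more shielded, and comes off more easily.
All lie in period 2; the across-period trend (first ionization energy increases left to right) applies, with the exception below.
Note the exception: Be has a higher first ionization energy than B, contrary to the simple trend — removing B's lone 2p electron is easier than breaking Be's filled 2s².
Tabulated first ionization energy (kJ/mol): Be 900, B 801.
So B has the lower first ionization energy (B < Be).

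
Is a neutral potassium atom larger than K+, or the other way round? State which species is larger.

K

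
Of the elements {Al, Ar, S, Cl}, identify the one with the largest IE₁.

Al is in period 3, group 13; S is in period 3, group 16; Cl is in period 3, group 17; Ar is in period 3, group 18.
First ionization energy rises across a period (greater Z_eff holds electrons more tightly) and falls down a group (valence electrons are farther from the nucleus).
All lie in period 3, so first ionization energy increases left to right.
The largest IE₁ among these belongs to Ar.

Ar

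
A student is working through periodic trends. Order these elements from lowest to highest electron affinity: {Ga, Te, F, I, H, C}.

H is in period 1, group 1; C is in period 2, group 14; F is in period 2, group 17; Ga is in period 4, group 13; Te is in period 5, group 16; I is in period 5, group 17.
Electron affinity generally becomes more exothermic across a period toward the halogens and less exothermic down a group.
These span different periods and groups, so the two trends combine.
H > Ga: period and group pull opposite ways; the down-group shift dominates (73 vs 29 kJ/mol).
C > H: the two effects oppose for this pair; the across-period effect wins (122 vs 73 kJ/mol).
Te > C: the two effects oppose for this pair; the across-period effect wins (190 vs 122 kJ/mol).
I > Te: both are in period 5; the period trend gives I the larger value.
F > I: they share group 17; the group trend gives F the larger value.
For reference (kJ/mol): H 73, C 122, F 328, Ga 29, Te 190, I 295.
So from lowest to highest: Ga < H < C < Te < I < F.

Ga < H < C < Te < I < F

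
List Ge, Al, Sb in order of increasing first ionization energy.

Al is in period 3, group 13; Ge is in period 4, group 14; Sb is in period 5, group 15.
First ionization energy rises across a period (greater Z_eff holds electrons more tightly) and falls down a group (valence electrons are farther from the nucleus).
A diagonal step moves right (one effect) and down (the opposite effect) at once.
Ge > Al: period and group pull opposite ways; the across-period shift dominates (762 vs 578 kJ/mol).
Sb > Ge: period and group pull opposite ways; the across-period shift dominates (831 vs 762 kJ/mol).
Tabulated first ionization energy (kJ/mol): Al 578, Ge 762, Sb 831.
So from lowest to highest: Al < Ge < Sb.

Al < Ge < Sb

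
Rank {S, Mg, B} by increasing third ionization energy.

After 2 electrons have been removed, what remains? S²⁺ still has 4 valence electrons; Mg²⁺ is the bare [Ne] core; B²⁺ still has 1 valence electron.
Breaking into a closed-shell core is much more expensive than removing a leftover valence electron — Mg has the largest IE_3 here.
Valence configurations: S²⁺ [Ne]3s²3p², B²⁺ [He]2s¹.
Approximate IE_3 values (kJ/mol): S 3357, Mg 7733, B 3660.
So the third ionization energies run S < B < Mg.

S < B < Mg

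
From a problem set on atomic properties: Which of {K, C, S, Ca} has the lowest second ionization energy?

Consider each +1 ion: K⁺ is the bare [Ar] core; C⁺ still has 3 valence electrons; S⁺ still has 5 valence electrons; Ca⁺ still has 1 valence electron.
Pulling an electron out of a noble-gas core costs far more than removing a remaining valence electron, so K sits at the high end of IE_2.
Valence configurations: C⁺ [He]2s²2p¹, S⁺ [Ne]3s²3p³, Ca⁺ [Ar]4s¹.
Tabulated IE_2 (kJ/mol): K 3052, C 2353, S 2252, Ca 1145.
Hence IE_2: Ca < S < C < K.

Ca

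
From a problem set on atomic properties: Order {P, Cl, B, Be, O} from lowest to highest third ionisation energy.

P < B < Cl < O < Be

The third ionization energy removes an electron from the +2 ion. For each element: P²⁺ still has 3 valence electrons; Cl²⁺ still has 5 valence electrons; B²⁺ still has 1 valence electron; Be²⁺ is the bare [He] core; O²⁺ still has 4 valence electrons.
Pulling an electron out of a noble-gas core costs far more than removing a remaining valence electron, so Be sits at the high end of IE_3.
Valence configurations: P²⁺ [Ne]3s²3p¹, Cl²⁺ [Ne]3s²3p³, B²⁺ [He]2s¹, O²⁺ [He]2s²2p².
Tabulated IE_3 (kJ/mol): P 2914, Cl 3822, B 3660, Be 14849, O 5300.
Overall IE_3 order: P < B < Cl < O < Be.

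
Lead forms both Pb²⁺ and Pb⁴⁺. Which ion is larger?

Both ions have Z = 82 protons, but Pb⁴⁺ has lost more electrons, so its remaining electrons feel a larger effective nuclear charge per electron and are pulled in more tightly.
Higher positive charge → smaller ion, so Pb²⁺ > Pb⁴⁺.

Pb²⁺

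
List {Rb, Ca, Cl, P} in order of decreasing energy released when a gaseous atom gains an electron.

Cl, P, Rb, Ca

P is in period 3, group 15; Cl is in period 3, group 17; Ca is in period 4, group 2; Rb is in period 5, group 1.
Adding an electron releases more energy for atoms nearer the top right (short of the noble gases).
Neither a single period nor a single group — weigh both effects.
Rb > Ca: this pair runs against the simple trend — see the exception note.
P > Rb: both effects reinforce here, so P is clearly the higher of the two.
Cl > P: both are in period 3; the period trend gives Cl the larger value.
Note the exception: Rb has a higher electron affinity than Ca, contrary to the simple trend — adding an electron to Ca (ns²) has to open a new, higher-energy np subshell, which is unfavourable.
Approximate values (kJ/mol): P 72, Cl 349, Ca 2, Rb 47.
So from highest to lowest: Cl > P > Rb > Ca.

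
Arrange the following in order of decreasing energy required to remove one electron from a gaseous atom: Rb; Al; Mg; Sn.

Mg > Sn > Al > Rb

First ionization energy rises across a period (greater Z_eff holds electrons more tightly) and falls down a group (valence electrons are farther from the nucleus).
These span different periods and groups, so the two trends combine.
Al > Rb: relative to Rb, both the across-period and down-group shifts push Al's first ionization energy up.
Sn > Al: the two effects oppose for this pair; the across-period effect wins (709 vs 578 kJ/mol).
Mg > Sn: period and group pull opposite ways; the down-group shift dominates (738 vs 709 kJ/mol).
Note the exception: Mg has a higher first ionization energy than Al, contrary to the simple trend — Al's single 3p electron is easier to remove than one from Mg's filled 3s².
Approximate values (kJ/mol): Mg 738, Al 578, Rb 403, Sn 709.
So from highest to lowest: Mg > Sn > Al > Rb.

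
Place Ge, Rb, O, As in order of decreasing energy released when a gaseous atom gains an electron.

O is in period 2, group 16; Ge is in period 4, group 14; As is in period 4, group 15; Rb is in period 5, group 1.
Adding an electron releases more energy for atoms nearer the top right (short of the noble gases).
Here both period and group differ, so the two effects have to be weighed against each other.
As > Rb: relative to Rb, both the across-period and down-group shifts push As's electron affinity up.
Ge > As: this pair runs against the simple trend — see the exception note.
O > Ge: both effects reinforce here, so O is clearly the higher of the two.
Note the exception: Ge has a higher electron affinity than As, contrary to the simple trend — adding an electron to As's half-filled 4p³ is unfavourable, so Ge (4p²) has the more exothermic EA.
Approximate values (kJ/mol): O 141, Ge 119, As 78, Rb 47.
So from highest to lowest: O > Ge > As > Rb.

O, Ge, As, Rb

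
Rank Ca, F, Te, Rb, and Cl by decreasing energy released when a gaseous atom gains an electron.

Cl > F > Te > Rb > Ca

F is in period 2, group 17; Cl is in period 3, group 17; Ca is in period 4, group 2; Rb is in period 5, group 1; Te is in period 5, group 16.
Adding an electron releases more energy for atoms nearer the top right (short of the noble gases).
Neither a single period nor a single group — weigh both effects.
Rb > Ca: this pair runs against the simple trend — see the exception note.
Te > Rb: both are in period 5; the period trend gives Te the larger value.
F > Te: both effects reinforce here, so F is clearly the higher of the two.
Cl > F: this pair runs against the simple trend — see the exception note.
Note the exception: Rb has a higher electron affinity than Ca, contrary to the simple trend — adding an electron to Ca (ns²) has to open a new, higher-energy np subshell, which is unfavourable.
Note the exception: Cl has a higher electron affinity than F, contrary to the simple trend — F's small 2p subshell makes the incoming electron feel strong e⁻–e⁻ repulsion, so Cl actually releases more energy on gaining an electron.
Approximate values (kJ/mol): F 328, Cl 349, Ca 2, Rb 47, Te 190.
So from highest to lowest: Cl > F > Te > Rb > Ca.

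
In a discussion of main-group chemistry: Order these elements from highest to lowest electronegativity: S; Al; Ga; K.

Al is in period 3, group 13; S is in period 3, group 16; K is in period 4, group 1; Ga is in period 4, group 13.
EN rises left→right (higher Z_eff, smaller atoms) and falls top→bottom (larger, more shielded atoms).
Here both period and group differ, so the two effects have to be weighed against each other.
Al > K: relative to K, both the across-period and down-group shifts push Al's electronegativity up.
Ga > Al: this pair runs against the simple trend — see the exception note.
S > Ga: both effects reinforce here, so S is clearly the higher of the two.
Note the exception: Ga has a higher electronegativity than Al, contrary to the simple trend — poor shielding by filled d (and f) subshells raises the heavier element's effective nuclear charge more than the simple down-group trend predicts.
For reference (Pauling): Al 1.61, S 2.58, K 0.82, Ga 1.81.
So from highest to lowest: S > Ga > Al > K.

S > Ga > Al > K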